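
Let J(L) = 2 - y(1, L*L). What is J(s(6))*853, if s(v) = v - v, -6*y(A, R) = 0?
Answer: 1706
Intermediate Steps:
y(A, R) = 0 (y(A, R) = -1/6*0 = 0)
s(v) = 0
J(L) = 2 (J(L) = 2 - 1*0 = 2 + 0 = 2)
J(s(6))*853 = 2*853 = 1706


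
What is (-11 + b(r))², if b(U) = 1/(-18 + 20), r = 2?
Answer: 441/4 ≈ 110.25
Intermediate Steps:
b(U) = ½ (b(U) = 1/2 = ½)
(-11 + b(r))² = (-11 + ½)² = (-21/2)² = 441/4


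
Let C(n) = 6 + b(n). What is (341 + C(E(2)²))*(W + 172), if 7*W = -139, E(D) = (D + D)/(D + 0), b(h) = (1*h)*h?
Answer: 386595/7 ≈ 55228.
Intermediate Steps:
b(h) = h² (b(h) = h*h = h²)
E(D) = 2 (E(D) = (2*D)/D = 2)
C(n) = 6 + n²
W = -139/7 (W = (⅐)*(-139) = -139/7 ≈ -19.857)
(341 + C(E(2)²))*(W + 172) = (341 + (6 + (2²)²))*(-139/7 + 172) = (341 + (6 + 4²))*(1065/7) = (341 + (6 + 16))*(1065/7) = (341 + 22)*(1065/7) = 363*(1065/7) = 386595/7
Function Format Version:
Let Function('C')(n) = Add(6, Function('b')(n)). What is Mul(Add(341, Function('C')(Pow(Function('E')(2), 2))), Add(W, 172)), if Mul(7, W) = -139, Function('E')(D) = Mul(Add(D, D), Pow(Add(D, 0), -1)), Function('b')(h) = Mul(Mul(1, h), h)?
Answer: Rational(386595, 7) ≈ 55228.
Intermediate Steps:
Function('b')(h) = Pow(h, 2) (Function('b')(h) = Mul(h, h) = Pow(h, 2))
Function('E')(D) = 2 (Function('E')(D) = Mul(Mul(2, D), Pow(D, -1)) = 2)
Function('C')(n) = Add(6, Pow(n, 2))
W = Rational(-139, 7) (W = Mul(Rational(1, 7), -139) = Rational(-139, 7) ≈ -19.857)
Mul(Add(341, Function('C')(Pow(Function('E')(2), 2))), Add(W, 172)) = Mul(Add(341, Add(6, Pow(Pow(2, 2), 2))), Add(Rational(-139, 7), 172)) = Mul(Add(341, Add(6, Pow(4, 2))), Rational(1065, 7)) = Mul(Add(341, Add(6, 16)), Rational(1065, 7)) = Mul(Add(341, 22), Rational(1065, 7)) = Mul(363, Rational(1065, 7)) = Rational(386595, 7)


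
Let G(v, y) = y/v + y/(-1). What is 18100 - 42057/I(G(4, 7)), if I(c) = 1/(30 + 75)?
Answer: -4397885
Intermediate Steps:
G(v, y) = -y + y/v (G(v, y) = y/v + y*(-1) = y/v - y = -y + y/v)
I(c) = 1/105
18100 - 42057/I(G(4, 7)) = 18100 - 42057/1/105 = 18100 - 42057*105 = 18100 - 1*4415985 = 18100 - 4415985 = -4397885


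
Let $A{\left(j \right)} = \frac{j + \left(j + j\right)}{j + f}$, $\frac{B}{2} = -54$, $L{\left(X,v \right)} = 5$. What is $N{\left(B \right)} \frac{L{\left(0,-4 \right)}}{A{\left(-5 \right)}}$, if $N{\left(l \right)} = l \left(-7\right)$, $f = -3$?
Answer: $2016$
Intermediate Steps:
$B = -108$ ($B = 2 \left(-54\right) = -108$)
$A{\left(j \right)} = \frac{3 j}{-3 + j}$ ($A{\left(j \right)} = \frac{j + \left(j + j\right)}{j - 3} = \frac{j + 2 j}{-3 + j} = \frac{3 j}{-3 + j}$)
$N{\left(l \right)} = - 7 l$
$N{\left(B \right)} \frac{L{\left(0,-4 \right)}}{A{\left(-5 \right)}} = \left(-7\right) \left(-108\right) \frac{5}{3 \left(-5\right) \frac{1}{-3 - 5}} = 756 \frac{5}{3 \left(-5\right) \frac{1}{-8}} = 756 \frac{5}{3 \left(-5\right) \left(- \frac{1}{8}\right)} = 756 \frac{5}{\frac{15}{8}} = 756 \cdot 5 \cdot \frac{8}{15} = 756 \cdot \frac{8}{3} = 2016$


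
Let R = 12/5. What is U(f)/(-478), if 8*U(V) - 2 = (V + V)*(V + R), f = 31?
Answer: -2591/4780 ≈ -0.54205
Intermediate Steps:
R = 12/5 (R = 12*(⅕) = 12/5 ≈ 2.4000)
U(V) = ¼ + V*(12/5 + V)/4 (U(V) = ¼ + ((V + V)*(V + 12/5))/8 = ¼ + ((2*V)*(12/5 + V))/8 = ¼ + (2*V*(12/5 + V))/8 = ¼ + V*(12/5 + V)/4)
U(f)/(-478) = (¼ + (¼)*31² + (⅗)*31)/(-478) = (¼ + (¼)*961 + 93/5)*(-1/478) = (¼ + 961/4 + 93/5)*(-1/478) = (2591/10)*(-1/478) = -2591/4780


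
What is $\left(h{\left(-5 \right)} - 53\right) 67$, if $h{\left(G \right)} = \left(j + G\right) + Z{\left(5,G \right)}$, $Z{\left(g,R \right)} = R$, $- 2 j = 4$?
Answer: $-4355$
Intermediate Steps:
$j = -2$ ($j = \left(- \frac{1}{2}\right) 4 = -2$)
$h{\left(G \right)} = -2 + 2 G$ ($h{\left(G \right)} = \left(-2 + G\right) + G = -2 + 2 G$)
$\left(h{\left(-5 \right)} - 53\right) 67 = \left(\left(-2 + 2 \left(-5\right)\right) - 53\right) 67 = \left(\left(-2 - 10\right) - 53\right) 67 = \left(-12 - 53\right) 67 = \left(-65\right) 67 = -4355$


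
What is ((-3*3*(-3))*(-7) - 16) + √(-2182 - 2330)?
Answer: -205 + 4*I*√282 ≈ -205.0 + 67.171*I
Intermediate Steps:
((-3*3*(-3))*(-7) - 16) + √(-2182 - 2330) = (-9*(-3)*(-7) - 16) + √(-4512) = (27*(-7) - 16) + 4*I*√282 = (-189 - 16) + 4*I*√282 = -205 + 4*I*√282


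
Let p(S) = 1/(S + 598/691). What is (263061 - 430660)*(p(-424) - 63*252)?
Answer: 777981288684373/292386 ≈ 2.6608e+9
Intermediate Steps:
p(S) = 1/(598/691 + S) (p(S) = 1/(S + 598*(1/691)) = 1/(S + 598/691) = 1/(598/691 + S))
(263061 - 430660)*(p(-424) - 63*252) = (263061 - 430660)*(691/(598 + 691*(-424)) - 63*252) = -167599*(691/(598 - 292984) - 15876) = -167599*(691/(-292386) - 15876) = -167599*(691*(-1/292386) - 15876) = -167599*(-691/292386 - 15876) = -167599*(-4641920827/292386) = 777981288684373/292386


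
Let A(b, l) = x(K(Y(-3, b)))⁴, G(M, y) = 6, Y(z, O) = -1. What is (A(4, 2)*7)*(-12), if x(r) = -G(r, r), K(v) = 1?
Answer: -108864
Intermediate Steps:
x(r) = -6 (x(r) = -1*6 = -6)
A(b, l) = 1296 (A(b, l) = (-6)⁴ = 1296)
(A(4, 2)*7)*(-12) = (1296*7)*(-12) = 9072*(-12) = -108864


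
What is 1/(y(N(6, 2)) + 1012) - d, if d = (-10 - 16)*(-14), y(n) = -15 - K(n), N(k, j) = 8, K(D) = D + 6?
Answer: -357811/983 ≈ -364.00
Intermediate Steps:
K(D) = 6 + D
y(n) = -21 - n (y(n) = -15 - (6 + n) = -15 + (-6 - n) = -21 - n)
d = 364 (d = -26*(-14) = 364)
1/(y(N(6, 2)) + 1012) - d = 1/((-21 - 1*8) + 1012) - 1*364 = 1/((-21 - 8) + 1012) - 364 = 1/(-29 + 1012) - 364 = 1/983 - 364 = -357811/983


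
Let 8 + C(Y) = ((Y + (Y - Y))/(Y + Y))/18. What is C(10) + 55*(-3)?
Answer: -6227/36 ≈ -172.97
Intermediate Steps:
C(Y) = -287/36 (C(Y) = -8 + ((Y + (Y - Y))/(Y + Y))/18 = -8 + ((Y + 0)/((2*Y)))*(1/18) = -8 + (Y*(1/(2*Y)))*(1/18) = -8 + (1/2)*(1/18) = -8 + 1/36 = -287/36)
C(10) + 55*(-3) = -287/36 + 55*(-3) = -287/36 - 165 = -6227/36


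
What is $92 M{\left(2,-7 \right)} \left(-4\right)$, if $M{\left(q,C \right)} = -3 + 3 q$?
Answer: $-1104$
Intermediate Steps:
$92 M{\left(2,-7 \right)} \left(-4\right) = 92 \left(-3 + 3 \cdot 2\right) \left(-4\right) = 92 \left(-3 + 6\right) \left(-4\right) = 92 \cdot 3 \left(-4\right) = 276 \left(-4\right) = -1104$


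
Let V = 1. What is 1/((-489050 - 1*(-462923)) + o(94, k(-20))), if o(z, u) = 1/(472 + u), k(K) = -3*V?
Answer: -469/12253562 ≈ -3.8275e-5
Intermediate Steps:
k(K) = -3 (k(K) = -3*1 = -3)
1/((-489050 - 1*(-462923)) + o(94, k(-20))) = 1/((-489050 - 1*(-462923)) + 1/(472 - 3)) = 1/((-489050 + 462923) + 1/469) = 1/(-26127 + 1/469) = 1/(-12253562/469) = -469/12253562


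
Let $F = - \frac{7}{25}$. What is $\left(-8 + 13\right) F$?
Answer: $- \frac{7}{5} \approx -1.4$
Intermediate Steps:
$F = - \frac{7}{25}$ ($F = \left(-7\right) \frac{1}{25} = - \frac{7}{25} \approx -0.28$)
$\left(-8 + 13\right) F = \left(-8 + 13\right) \left(- \frac{7}{25}\right) = 5 \left(- \frac{7}{25}\right) = - \frac{7}{5}$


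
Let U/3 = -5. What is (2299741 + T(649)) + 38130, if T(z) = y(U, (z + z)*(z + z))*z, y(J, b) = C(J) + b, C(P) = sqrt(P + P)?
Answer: 1095775667 + 649*I*sqrt(30) ≈ 1.0958e+9 + 3554.7*I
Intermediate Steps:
C(P) = sqrt(2)*sqrt(P) (C(P) = sqrt(2*P) = sqrt(2)*sqrt(P))
U = -15 (U = 3*(-5) = -15)
y(J, b) = b + sqrt(2)*sqrt(J) (y(J, b) = sqrt(2)*sqrt(J) + b = b + sqrt(2)*sqrt(J))
T(z) = z*(4*z**2 + I*sqrt(30)) (T(z) = ((z + z)*(z + z) + sqrt(2)*sqrt(-15))*z = ((2*z)*(2*z) + sqrt(2)*(I*sqrt(15)))*z = (4*z**2 + I*sqrt(30))*z = z*(4*z**2 + I*sqrt(30)))
(2299741 + T(649)) + 38130 = (2299741 + 649*(4*649**2 + I*sqrt(30))) + 38130 = (2299741 + 649*(4*421201 + I*sqrt(30))) + 38130 = (2299741 + 649*(1684804 + I*sqrt(30))) + 38130 = (2299741 + (1093437796 + 649*I*sqrt(30))) + 38130 = (1095737537 + 649*I*sqrt(30)) + 38130 = 1095775667 + 649*I*sqrt(30)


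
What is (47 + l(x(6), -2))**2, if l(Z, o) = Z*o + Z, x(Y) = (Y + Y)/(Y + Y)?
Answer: 2116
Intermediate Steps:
x(Y) = 1 (x(Y) = (2*Y)/((2*Y)) = (2*Y)*(1/(2*Y)) = 1)
l(Z, o) = Z + Z*o
(47 + l(x(6), -2))**2 = (47 + 1*(1 - 2))**2 = (47 + 1*(-1))**2 = (47 - 1)**2 = 46**2 = 2116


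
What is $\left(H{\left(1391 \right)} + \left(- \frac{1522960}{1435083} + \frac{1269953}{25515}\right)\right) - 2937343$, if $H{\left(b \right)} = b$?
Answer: $- \frac{35833817964943847}{12205380915} \approx -2.9359 \cdot 10^{6}$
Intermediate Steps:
$\left(H{\left(1391 \right)} + \left(- \frac{1522960}{1435083} + \frac{1269953}{25515}\right)\right) - 2937343 = \left(1391 + \left(- \frac{1522960}{1435083} + \frac{1269953}{25515}\right)\right) - 2937343 = \left(1391 + \frac{594543212233}{12205380915}\right) - 2937343 = \frac{17572228064998}{12205380915} - 2937343 = - \frac{35833817964943847}{12205380915}$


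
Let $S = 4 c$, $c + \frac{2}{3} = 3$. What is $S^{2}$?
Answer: $\frac{784}{9} \approx 87.111$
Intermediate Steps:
$c = \frac{7}{3}$ ($c = - \frac{2}{3} + 3 = \frac{7}{3} \approx 2.3333$)
$S = \frac{28}{3}$ ($S = 4 \cdot \frac{7}{3} = \frac{28}{3} \approx 9.3333$)
$S^{2} = \left(\frac{28}{3}\right)^{2} = \frac{784}{9}$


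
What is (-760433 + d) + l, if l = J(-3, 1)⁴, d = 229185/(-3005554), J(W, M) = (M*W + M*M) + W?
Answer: -2283644202817/3005554 ≈ -7.5981e+5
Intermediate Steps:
J(W, M) = W + M² + M*W (J(W, M) = (M*W + M²) + W = (M² + M*W) + W = W + M² + M*W)
d = -229185/3005554 (d = 229185*(-1/3005554) = -229185/3005554 ≈ -0.076254)
l = 625 (l = (-3 + 1² + 1*(-3))⁴ = (-3 + 1 - 3)⁴ = (-5)⁴ = 625)
(-760433 + d) + l = (-760433 - 229185/3005554) + 625 = -2285522674067/3005554 + 625 = -2283644202817/3005554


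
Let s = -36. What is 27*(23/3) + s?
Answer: 171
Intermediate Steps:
27*(23/3) + s = 27*(23/3) - 36 = 207 - 36 = 171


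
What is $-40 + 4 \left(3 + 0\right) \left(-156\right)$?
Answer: $-1912$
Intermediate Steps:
$-40 + 4 \left(3 + 0\right) \left(-156\right) = -40 + 4 \cdot 3 \left(-156\right) = -40 + 12 \left(-156\right) = -40 - 1872 = -1912$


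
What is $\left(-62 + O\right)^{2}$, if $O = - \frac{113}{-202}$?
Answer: $\frac{154032921}{40804} \approx 3774.9$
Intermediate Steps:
$O = \frac{113}{202}$ ($O = \left(-113\right) \left(- \frac{1}{202}\right) = \frac{113}{202} \approx 0.55941$)
$\left(-62 + O\right)^{2} = \left(-62 + \frac{113}{202}\right)^{2} = \left(- \frac{12411}{202}\right)^{2} = \frac{154032921}{40804}$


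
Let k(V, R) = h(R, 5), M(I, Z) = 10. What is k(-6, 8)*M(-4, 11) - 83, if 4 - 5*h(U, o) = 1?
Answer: -77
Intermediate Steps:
h(U, o) = 3/5 (h(U, o) = 4/5 - 1/5*1 = 4/5 - 1/5 = 3/5)
k(V, R) = 3/5
k(-6, 8)*M(-4, 11) - 83 = (3/5)*10 - 83 = 6 - 83 = -77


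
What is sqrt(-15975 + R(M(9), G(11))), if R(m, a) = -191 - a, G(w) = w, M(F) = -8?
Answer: I*sqrt(16177) ≈ 127.19*I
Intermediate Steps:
sqrt(-15975 + R(M(9), G(11))) = sqrt(-15975 + (-191 - 1*11)) = sqrt(-15975 + (-191 - 11)) = sqrt(-15975 - 202) = sqrt(-16177) = I*sqrt(16177)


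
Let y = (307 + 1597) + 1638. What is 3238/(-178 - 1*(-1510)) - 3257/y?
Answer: 891334/589743 ≈ 1.5114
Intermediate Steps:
y = 3542 (y = 1904 + 1638 = 3542)
3238/(-178 - 1*(-1510)) - 3257/y = 3238/(-178 - 1*(-1510)) - 3257/3542 = 3238/(-178 + 1510) - 3257*1/3542 = 3238/1332 - 3257/3542 = 3238*(1/1332) - 3257/3542 = 1619/666 - 3257/3542 = 891334/589743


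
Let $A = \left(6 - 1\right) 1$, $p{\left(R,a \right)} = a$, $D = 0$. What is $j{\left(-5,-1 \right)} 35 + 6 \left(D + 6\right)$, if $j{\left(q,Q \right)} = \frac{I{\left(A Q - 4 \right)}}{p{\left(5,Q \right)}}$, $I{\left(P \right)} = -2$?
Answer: $106$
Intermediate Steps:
$A = 5$ ($A = 5 \cdot 1 = 5$)
$j{\left(q,Q \right)} = - \frac{2}{Q}$
$j{\left(-5,-1 \right)} 35 + 6 \left(D + 6\right) = - \frac{2}{-1} \cdot 35 + 6 \left(0 + 6\right) = \left(-2\right) \left(-1\right) 35 + 6 \cdot 6 = 2 \cdot 35 + 36 = 70 + 36 = 106$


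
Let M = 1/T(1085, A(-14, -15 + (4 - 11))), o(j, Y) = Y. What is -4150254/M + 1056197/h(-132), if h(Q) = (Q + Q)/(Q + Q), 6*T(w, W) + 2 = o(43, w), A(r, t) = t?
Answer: -748064650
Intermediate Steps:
T(w, W) = -⅓ + w/6
M = 2/361 (M = 1/(-⅓ + (⅙)*1085) = 1/(-⅓ + 1085/6) = 1/(361/2) = 2/361 ≈ 0.0055402)
h(Q) = 1 (h(Q) = (2*Q)/((2*Q)) = (2*Q)*(1/(2*Q)) = 1)
-4150254/M + 1056197/h(-132) = -4150254/2/361 + 1056197/1 = -4150254*361/2 + 1056197*1 = -749120847 + 1056197 = -748064650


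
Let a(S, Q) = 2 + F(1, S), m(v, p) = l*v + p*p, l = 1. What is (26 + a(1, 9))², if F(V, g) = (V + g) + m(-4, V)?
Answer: 729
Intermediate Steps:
m(v, p) = v + p² (m(v, p) = 1*v + p*p = v + p²)
F(V, g) = -4 + V + g + V² (F(V, g) = (V + g) + (-4 + V²) = -4 + V + g + V²)
a(S, Q) = S (a(S, Q) = 2 + (-4 + 1 + S + 1²) = 2 + (-4 + 1 + S + 1) = 2 + (-2 + S) = S)
(26 + a(1, 9))² = (26 + 1)² = 27² = 729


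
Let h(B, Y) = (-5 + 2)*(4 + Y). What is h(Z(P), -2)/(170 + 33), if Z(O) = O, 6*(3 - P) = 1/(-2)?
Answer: -6/203 ≈ -0.029557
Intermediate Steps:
P = 37/12 (P = 3 - ⅙/(-2) = 3 - ⅙*(-½) = 3 + 1/12 = 37/12 ≈ 3.0833)
h(B, Y) = -12 - 3*Y (h(B, Y) = -3*(4 + Y) = -12 - 3*Y)
h(Z(P), -2)/(170 + 33) = (-12 - 3*(-2))/(170 + 33) = (-12 + 6)/203 = (1/203)*(-6) = -6/203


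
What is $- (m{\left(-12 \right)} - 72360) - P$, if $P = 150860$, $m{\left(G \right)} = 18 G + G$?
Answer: $-78272$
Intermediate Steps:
$m{\left(G \right)} = 19 G$
$- (m{\left(-12 \right)} - 72360) - P = - (19 \left(-12\right) - 72360) - 150860 = - (-228 - 72360) - 150860 = \left(-1\right) \left(-72588\right) - 150860 = 72588 - 150860 = -78272$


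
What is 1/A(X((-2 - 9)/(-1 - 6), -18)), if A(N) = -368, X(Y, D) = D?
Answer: -1/368 ≈ -0.0027174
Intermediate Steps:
1/A(X((-2 - 9)/(-1 - 6), -18)) = 1/(-368) = -1/368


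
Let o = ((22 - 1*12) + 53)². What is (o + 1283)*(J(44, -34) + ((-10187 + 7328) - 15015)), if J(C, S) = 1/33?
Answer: -3097844932/33 ≈ -9.3874e+7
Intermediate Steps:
J(C, S) = 1/33
o = 3969 (o = ((22 - 12) + 53)² = (10 + 53)² = 63² = 3969)
(o + 1283)*(J(44, -34) + ((-10187 + 7328) - 15015)) = (3969 + 1283)*(1/33 + ((-10187 + 7328) - 15015)) = 5252*(1/33 + (-2859 - 15015)) = 5252*(1/33 - 17874) = 5252*(-589841/33) = -3097844932/33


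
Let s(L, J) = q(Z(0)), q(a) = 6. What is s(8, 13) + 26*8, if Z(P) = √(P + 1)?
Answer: 214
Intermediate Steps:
Z(P) = √(1 + P)
s(L, J) = 6
s(8, 13) + 26*8 = 6 + 26*8 = 6 + 208 = 214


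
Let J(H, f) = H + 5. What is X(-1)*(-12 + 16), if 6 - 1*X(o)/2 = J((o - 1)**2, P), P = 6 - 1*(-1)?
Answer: -24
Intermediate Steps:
P = 7 (P = 6 + 1 = 7)
J(H, f) = 5 + H
X(o) = 2 - 2*(-1 + o)**2 (X(o) = 12 - 2*(5 + (o - 1)**2) = 12 - 2*(5 + (-1 + o)**2) = 12 + (-10 - 2*(-1 + o)**2) = 2 - 2*(-1 + o)**2)
X(-1)*(-12 + 16) = (2*(-1)*(2 - 1*(-1)))*(-12 + 16) = (2*(-1)*(2 + 1))*4 = (2*(-1)*3)*4 = -6*4 = -24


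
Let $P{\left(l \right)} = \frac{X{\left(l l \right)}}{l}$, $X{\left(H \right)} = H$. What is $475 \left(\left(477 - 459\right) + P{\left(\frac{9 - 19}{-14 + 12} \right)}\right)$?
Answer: $10925$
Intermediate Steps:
$P{\left(l \right)} = l$ ($P{\left(l \right)} = \frac{l l}{l} = \frac{l^{2}}{l} = l$)
$475 \left(\left(477 - 459\right) + P{\left(\frac{9 - 19}{-14 + 12} \right)}\right) = 475 \left(\left(477 - 459\right) + \frac{9 - 19}{-14 + 12}\right) = 475 \left(\left(477 - 459\right) - \frac{10}{-2}\right) = 475 \left(18 - -5\right) = 475 \left(18 + 5\right) = 475 \cdot 23 = 10925$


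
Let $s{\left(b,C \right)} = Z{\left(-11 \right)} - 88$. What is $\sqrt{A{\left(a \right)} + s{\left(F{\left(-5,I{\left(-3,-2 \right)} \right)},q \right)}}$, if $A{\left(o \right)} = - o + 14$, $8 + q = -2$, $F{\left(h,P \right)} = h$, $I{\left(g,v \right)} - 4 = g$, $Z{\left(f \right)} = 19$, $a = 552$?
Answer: $i \sqrt{607} \approx 24.637 i$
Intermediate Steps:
$I{\left(g,v \right)} = 4 + g$
$q = -10$ ($q = -8 - 2 = -10$)
$A{\left(o \right)} = 14 - o$
$s{\left(b,C \right)} = -69$ ($s{\left(b,C \right)} = 19 - 88 = -69$)
$\sqrt{A{\left(a \right)} + s{\left(F{\left(-5,I{\left(-3,-2 \right)} \right)},q \right)}} = \sqrt{\left(14 - 552\right) - 69} = \sqrt{-538 - 69} = \sqrt{-607} = i \sqrt{607}$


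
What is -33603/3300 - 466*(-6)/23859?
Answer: -8005123/795300 ≈ -10.066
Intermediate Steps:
-33603/3300 - 466*(-6)/23859 = -33603*1/3300 + 2796*(1/23859) = -11201/1100 + 932/7953 = -8005123/795300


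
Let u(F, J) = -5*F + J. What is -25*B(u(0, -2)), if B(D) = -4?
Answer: 100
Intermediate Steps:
u(F, J) = J - 5*F
-25*B(u(0, -2)) = -25*(-4) = 100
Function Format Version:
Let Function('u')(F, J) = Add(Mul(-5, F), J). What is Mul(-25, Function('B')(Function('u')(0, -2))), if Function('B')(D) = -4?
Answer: 100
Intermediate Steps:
Function('u')(F, J) = Add(J, Mul(-5, F))
Mul(-25, Function('B')(Function('u')(0, -2))) = Mul(-25, -4) = 100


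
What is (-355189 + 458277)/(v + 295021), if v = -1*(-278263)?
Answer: 25772/143321 ≈ 0.17982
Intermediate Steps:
v = 278263
(-355189 + 458277)/(v + 295021) = (-355189 + 458277)/(278263 + 295021) = 103088/573284 = 103088*(1/573284) = 25772/143321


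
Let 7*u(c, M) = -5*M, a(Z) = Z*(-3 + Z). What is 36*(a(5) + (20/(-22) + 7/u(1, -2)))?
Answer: 27702/55 ≈ 503.67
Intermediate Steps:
u(c, M) = -5*M/7 (u(c, M) = (-5*M)/7 = -5*M/7)
36*(a(5) + (20/(-22) + 7/u(1, -2))) = 36*(5*(-3 + 5) + (20/(-22) + 7/((-5/7*(-2))))) = 36*(5*2 + (20*(-1/22) + 7/(10/7))) = 36*(10 + (-10/11 + 7*(7/10))) = 36*(10 + (-10/11 + 49/10)) = 36*(10 + 439/110) = 36*(1539/110) = 27702/55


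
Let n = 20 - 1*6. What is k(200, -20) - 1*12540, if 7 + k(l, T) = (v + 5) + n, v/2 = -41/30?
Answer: -187961/15 ≈ -12531.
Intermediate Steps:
n = 14 (n = 20 - 6 = 14)
v = -41/15 (v = 2*(-41/30) = -41/15 ≈ -2.7333)
k(l, T) = 139/15 (k(l, T) = -7 + ((-41/15 + 5) + 14) = -7 + (34/15 + 14) = -7 + 244/15 = 139/15)
k(200, -20) - 1*12540 = 139/15 - 1*12540 = 139/15 - 12540 = -187961/15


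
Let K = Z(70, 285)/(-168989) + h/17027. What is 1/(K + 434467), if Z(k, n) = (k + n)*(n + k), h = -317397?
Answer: 2877375703/1250069007125993 ≈ 2.3018e-6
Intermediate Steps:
Z(k, n) = (k + n)² (Z(k, n) = (k + n)*(k + n) = (k + n)²)
K = -55782429308/2877375703 (K = (70 + 285)²/(-168989) - 317397/17027 = 355²*(-1/168989) - 317397*1/17027 = 126025*(-1/168989) - 317397/17027 = -126025/168989 - 317397/17027 = -55782429308/2877375703 ≈ -19.387)
1/(K + 434467) = 1/(-55782429308/2877375703 + 434467) = 1/(1250069007125993/2877375703) = 2877375703/1250069007125993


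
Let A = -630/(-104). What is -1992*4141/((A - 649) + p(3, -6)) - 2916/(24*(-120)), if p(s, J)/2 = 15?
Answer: 34317889233/2549840 ≈ 13459.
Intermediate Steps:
p(s, J) = 30 (p(s, J) = 2*15 = 30)
A = 315/52 (A = -630*(-1/104) = 315/52 ≈ 6.0577)
-1992*4141/((A - 649) + p(3, -6)) - 2916/(24*(-120)) = -1992*4141/((315/52 - 649) + 30) - 2916/(24*(-120)) = -1992*4141/(-33433/52 + 30) - 2916/(-2880) = -1992/((-31873/52*1/4141)) - 2916*(-1/2880) = -1992/(-31873/215332) + 81/80 = -1992*(-215332/31873) + 81/80 = 428941344/31873 + 81/80 = 34317889233/2549840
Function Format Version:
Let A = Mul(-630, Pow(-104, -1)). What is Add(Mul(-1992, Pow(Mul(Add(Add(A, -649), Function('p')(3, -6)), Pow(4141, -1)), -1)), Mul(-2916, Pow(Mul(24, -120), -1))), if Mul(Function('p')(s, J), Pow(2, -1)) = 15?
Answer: Rational(34317889233, 2549840) ≈ 13459.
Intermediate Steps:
Function('p')(s, J) = 30 (Function('p')(s, J) = Mul(2, 15) = 30)
A = Rational(315, 52) (A = Mul(-630, Rational(-1, 104)) = Rational(315, 52) ≈ 6.0577)
Add(Mul(-1992, Pow(Mul(Add(Add(A, -649), Function('p')(3, -6)), Pow(4141, -1)), -1)), Mul(-2916, Pow(Mul(24, -120), -1))) = Add(Mul(-1992, Pow(Mul(Add(Add(Rational(315, 52), -649), 30), Pow(4141, -1)), -1)), Mul(-2916, Pow(Mul(24, -120), -1))) = Add(Mul(-1992, Pow(Mul(Add(Rational(-33433, 52), 30), Rational(1, 4141)), -1)), Mul(-2916, Pow(-2880, -1))) = Add(Mul(-1992, Pow(Mul(Rational(-31873, 52), Rational(1, 4141)), -1)), Mul(-2916, Rational(-1, 2880))) = Add(Mul(-1992, Pow(Rational(-31873, 215332), -1)), Rational(81, 80)) = Add(Mul(-1992, Rational(-215332, 31873)), Rational(81, 80)) = Add(Rational(428941344, 31873), Rational(81, 80)) = Rational(34317889233, 2549840)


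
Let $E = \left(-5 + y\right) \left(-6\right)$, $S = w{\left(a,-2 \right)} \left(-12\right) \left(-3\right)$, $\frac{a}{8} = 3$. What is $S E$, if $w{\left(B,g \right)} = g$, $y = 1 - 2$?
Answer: $-2592$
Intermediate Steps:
$y = -1$ ($y = 1 - 2 = -1$)
$a = 24$ ($a = 8 \cdot 3 = 24$)
$S = -72$ ($S = \left(-2\right) \left(-12\right) \left(-3\right) = 24 \left(-3\right) = -72$)
$E = 36$ ($E = \left(-5 - 1\right) \left(-6\right) = \left(-6\right) \left(-6\right) = 36$)
$S E = \left(-72\right) 36 = -2592$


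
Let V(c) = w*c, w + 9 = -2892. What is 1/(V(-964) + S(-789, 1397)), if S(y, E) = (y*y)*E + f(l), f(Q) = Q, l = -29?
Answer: 1/872458372 ≈ 1.1462e-9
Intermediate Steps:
w = -2901 (w = -9 - 2892 = -2901)
V(c) = -2901*c
S(y, E) = -29 + E*y² (S(y, E) = (y*y)*E - 29 = y²*E - 29 = E*y² - 29 = -29 + E*y²)
1/(V(-964) + S(-789, 1397)) = 1/(-2901*(-964) + (-29 + 1397*(-789)²)) = 1/(2796564 + (-29 + 1397*622521)) = 1/(2796564 + (-29 + 869661837)) = 1/(2796564 + 869661808) = 1/872458372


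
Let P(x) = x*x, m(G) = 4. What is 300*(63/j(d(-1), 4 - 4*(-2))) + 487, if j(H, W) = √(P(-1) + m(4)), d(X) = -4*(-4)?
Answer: 487 + 3780*√5 ≈ 8939.3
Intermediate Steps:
P(x) = x²
d(X) = 16
j(H, W) = √5 (j(H, W) = √((-1)² + 4) = √(1 + 4) = √5)
300*(63/j(d(-1), 4 - 4*(-2))) + 487 = 300*(63/(√5)) + 487 = 300*(63*(√5/5)) + 487 = 300*(63*√5/5) + 487 = 3780*√5 + 487 = 487 + 3780*√5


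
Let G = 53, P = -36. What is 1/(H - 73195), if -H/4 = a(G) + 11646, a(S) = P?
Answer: -1/119635 ≈ -8.3588e-6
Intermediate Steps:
a(S) = -36
H = -46440 (H = -4*(-36 + 11646) = -4*11610 = -46440)
1/(H - 73195) = 1/(-46440 - 73195) = 1/(-119635) = -1/119635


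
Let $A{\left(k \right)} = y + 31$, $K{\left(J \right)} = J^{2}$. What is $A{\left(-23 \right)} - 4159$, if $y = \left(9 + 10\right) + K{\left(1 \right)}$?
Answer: $-4108$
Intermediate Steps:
$y = 20$ ($y = \left(9 + 10\right) + 1^{2} = 19 + 1 = 20$)
$A{\left(k \right)} = 51$ ($A{\left(k \right)} = 20 + 31 = 51$)
$A{\left(-23 \right)} - 4159 = 51 - 4159 = -4108$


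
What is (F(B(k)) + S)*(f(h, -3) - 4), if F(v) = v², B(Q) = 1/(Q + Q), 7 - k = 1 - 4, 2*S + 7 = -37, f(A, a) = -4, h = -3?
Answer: 8799/50 ≈ 175.98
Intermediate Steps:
S = -22 (S = -7/2 + (½)*(-37) = -7/2 - 37/2 = -22)
k = 10 (k = 7 - (1 - 4) = 7 - 1*(-3) = 7 + 3 = 10)
B(Q) = 1/(2*Q)
(F(B(k)) + S)*(f(h, -3) - 4) = (((½)/10)² - 22)*(-4 - 4) = (((½)*(⅒))² - 22)*(-8) = ((1/20)² - 22)*(-8) = (1/400 - 22)*(-8) = -8799/400*(-8) = 8799/50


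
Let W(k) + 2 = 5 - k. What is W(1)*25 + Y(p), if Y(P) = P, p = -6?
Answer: 44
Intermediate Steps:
W(k) = 3 - k (W(k) = -2 + (5 - k) = 3 - k)
W(1)*25 + Y(p) = (3 - 1*1)*25 - 6 = (3 - 1)*25 - 6 = 2*25 - 6 = 50 - 6 = 44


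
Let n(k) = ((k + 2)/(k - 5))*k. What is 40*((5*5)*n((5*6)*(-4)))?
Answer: -113280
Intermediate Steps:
n(k) = k*(2 + k)/(-5 + k) (n(k) = ((2 + k)/(-5 + k))*k = k*(2 + k)/(-5 + k))
40*((5*5)*n((5*6)*(-4))) = 40*((5*5)*(((5*6)*(-4))*(2 + (5*6)*(-4))/(-5 + (5*6)*(-4)))) = 40*(25*((30*(-4))*(2 + 30*(-4))/(-5 + 30*(-4)))) = 40*(25*(-120*(2 - 120)/(-5 - 120))) = 40*(25*(-120*(-118)/(-125))) = 40*(25*(-120*(-1/125)*(-118))) = 40*(25*(-2832/25)) = 40*(-2832) = -113280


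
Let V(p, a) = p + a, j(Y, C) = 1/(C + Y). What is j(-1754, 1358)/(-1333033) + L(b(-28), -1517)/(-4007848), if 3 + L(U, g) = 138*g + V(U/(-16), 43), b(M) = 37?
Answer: 33996892169731/650974486960512 ≈ 0.052225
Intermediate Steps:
V(p, a) = a + p
L(U, g) = 40 + 138*g - U/16 (L(U, g) = -3 + (138*g + (43 + U/(-16))) = -3 + (138*g + (43 + U*(-1/16))) = -3 + (138*g + (43 - U/16)) = -3 + (43 + 138*g - U/16) = 40 + 138*g - U/16)
j(-1754, 1358)/(-1333033) + L(b(-28), -1517)/(-4007848) = 1/((1358 - 1754)*(-1333033)) + (40 + 138*(-1517) - 1/16*37)/(-4007848) = -1/1333033/(-396) + (40 - 209346 - 37/16)*(-1/4007848) = -1/396*(-1/1333033) - 3348933/16*(-1/4007848) = 1/527881068 + 3348933/64125568 = 33996892169731/650974486960512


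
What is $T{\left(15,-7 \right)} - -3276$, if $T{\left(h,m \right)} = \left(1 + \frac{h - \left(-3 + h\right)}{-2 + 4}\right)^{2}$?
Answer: $\frac{13129}{4} \approx 3282.3$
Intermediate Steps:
$T{\left(h,m \right)} = \frac{25}{4}$ ($T{\left(h,m \right)} = \left(1 + \frac{3}{2}\right)^{2} = \left(\frac{5}{2}\right)^{2} = \frac{25}{4}$)
$T{\left(15,-7 \right)} - -3276 = \frac{25}{4} - -3276 = \frac{25}{4} + 3276 = \frac{13129}{4}$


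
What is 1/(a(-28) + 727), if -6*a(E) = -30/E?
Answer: 28/20351 ≈ 0.0013759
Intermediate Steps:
a(E) = 5/E (a(E) = -(-5)/E = 5/E)
1/(a(-28) + 727) = 1/(5/(-28) + 727) = 1/(5*(-1/28) + 727) = 1/(-5/28 + 727) = 1/(20351/28) = 28/20351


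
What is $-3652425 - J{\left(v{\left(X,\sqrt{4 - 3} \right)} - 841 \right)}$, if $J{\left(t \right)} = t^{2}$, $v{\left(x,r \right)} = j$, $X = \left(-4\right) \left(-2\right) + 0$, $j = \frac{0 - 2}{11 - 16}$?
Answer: $- \frac{108975834}{25} \approx -4.359 \cdot 10^{6}$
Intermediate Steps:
$j = \frac{2}{5}$ ($j = - \frac{2}{-5} = \left(-2\right) \left(- \frac{1}{5}\right) = \frac{2}{5} \approx 0.4$)
$X = 8$ ($X = 8 + 0 = 8$)
$v{\left(x,r \right)} = \frac{2}{5}$
$-3652425 - J{\left(v{\left(X,\sqrt{4 - 3} \right)} - 841 \right)} = -3652425 - \left(\frac{2}{5} - 841\right)^{2} = -3652425 - \left(- \frac{4203}{5}\right)^{2} = -3652425 - \frac{17665209}{25} = - \frac{108975834}{25}$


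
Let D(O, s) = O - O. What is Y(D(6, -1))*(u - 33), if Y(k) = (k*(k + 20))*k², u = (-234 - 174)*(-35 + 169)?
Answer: 0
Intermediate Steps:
D(O, s) = 0
u = -54672 (u = -408*134 = -54672)
Y(k) = k³*(20 + k) (Y(k) = (k*(20 + k))*k² = k³*(20 + k))
Y(D(6, -1))*(u - 33) = (0³*(20 + 0))*(-54672 - 33) = (0*20)*(-54705) = 0*(-54705) = 0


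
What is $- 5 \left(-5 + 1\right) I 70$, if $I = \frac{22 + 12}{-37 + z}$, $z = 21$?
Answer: $-2975$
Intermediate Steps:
$I = - \frac{17}{8}$ ($I = \frac{22 + 12}{-37 + 21} = \frac{34}{-16} = 34 \left(- \frac{1}{16}\right) = - \frac{17}{8} \approx -2.125$)
$- 5 \left(-5 + 1\right) I 70 = - 5 \left(-5 + 1\right) \left(- \frac{17}{8}\right) 70 = \left(-5\right) \left(-4\right) \left(- \frac{17}{8}\right) 70 = 20 \left(- \frac{17}{8}\right) 70 = \left(- \frac{85}{2}\right) 70 = -2975$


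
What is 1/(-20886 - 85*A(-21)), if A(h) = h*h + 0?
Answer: -1/58371 ≈ -1.7132e-5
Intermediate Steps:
A(h) = h² (A(h) = h² + 0 = h²)
1/(-20886 - 85*A(-21)) = 1/(-20886 - 85*(-21)²) = 1/(-20886 - 85*441) = 1/(-20886 - 37485) = 1/(-58371) = -1/58371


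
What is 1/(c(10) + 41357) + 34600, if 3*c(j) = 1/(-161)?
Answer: 691149878483/19975430 ≈ 34600.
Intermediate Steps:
c(j) = -1/483 (c(j) = (⅓)/(-161) = (⅓)*(-1/161) = -1/483)
1/(c(10) + 41357) + 34600 = 1/(-1/483 + 41357) + 34600 = 1/(19975430/483) + 34600 = 483/19975430 + 34600 = 691149878483/19975430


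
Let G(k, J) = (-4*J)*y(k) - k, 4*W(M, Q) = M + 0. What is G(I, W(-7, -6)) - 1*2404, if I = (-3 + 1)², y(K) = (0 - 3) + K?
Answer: -2401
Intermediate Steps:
y(K) = -3 + K
I = 4 (I = (-2)² = 4)
W(M, Q) = M/4 (W(M, Q) = (M + 0)/4 = M/4)
G(k, J) = -k - 4*J*(-3 + k) (G(k, J) = (-4*J)*(-3 + k) - k = -4*J*(-3 + k) - k = -k - 4*J*(-3 + k))
G(I, W(-7, -6)) - 1*2404 = (-1*4 - 4*(¼)*(-7)*(-3 + 4)) - 1*2404 = (-4 - 4*(-7/4)*1) - 2404 = (-4 + 7) - 2404 = 3 - 2404 = -2401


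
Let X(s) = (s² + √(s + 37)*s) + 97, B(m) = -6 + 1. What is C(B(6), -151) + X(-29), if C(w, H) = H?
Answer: 787 - 58*√2 ≈ 704.98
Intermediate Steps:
B(m) = -5
X(s) = 97 + s² + s*√(37 + s) (X(s) = (s² + √(37 + s)*s) + 97 = (s² + s*√(37 + s)) + 97 = 97 + s² + s*√(37 + s))
C(B(6), -151) + X(-29) = -151 + (97 + (-29)² - 29*√(37 - 29)) = -151 + (97 + 841 - 58*√2) = -151 + (938 - 58*√2) = 787 - 58*√2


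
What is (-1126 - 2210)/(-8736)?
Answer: 139/364 ≈ 0.38187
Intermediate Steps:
(-1126 - 2210)/(-8736) = -3336*(-1/8736) = 139/364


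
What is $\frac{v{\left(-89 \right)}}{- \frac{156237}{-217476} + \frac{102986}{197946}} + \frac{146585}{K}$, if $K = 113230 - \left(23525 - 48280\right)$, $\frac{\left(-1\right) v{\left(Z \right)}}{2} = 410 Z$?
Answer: $\frac{688115094650184431}{11679110092311} \approx 58918.0$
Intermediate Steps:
$v{\left(Z \right)} = - 820 Z$ ($v{\left(Z \right)} = - 2 \cdot 410 Z = - 820 Z$)
$K = 137985$ ($K = 113230 - \left(23525 - 48280\right) = 113230 - -24755 = 113230 + 24755 = 137985$)
$\frac{v{\left(-89 \right)}}{- \frac{156237}{-217476} + \frac{102986}{197946}} + \frac{146585}{K} = \frac{\left(-820\right) \left(-89\right)}{- \frac{156237}{-217476} + \frac{102986}{197946}} + \frac{146585}{137985} = \frac{72980}{\left(-156237\right) \left(- \frac{1}{217476}\right) + 102986 \cdot \frac{1}{197946}} + 146585 \cdot \frac{1}{137985} = \frac{72980}{\frac{52079}{72492} + \frac{51493}{98973}} + \frac{29317}{27597} = \frac{72980}{\frac{423202163}{341654796}} + \frac{29317}{27597} = 72980 \cdot \frac{341654796}{423202163} + \frac{29317}{27597} = \frac{24933967012080}{423202163} + \frac{29317}{27597} = \frac{688115094650184431}{11679110092311}$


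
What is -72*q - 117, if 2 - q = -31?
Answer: -2493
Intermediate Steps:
q = 33 (q = 2 - 1*(-31) = 2 + 31 = 33)
-72*q - 117 = -72*33 - 117 = -2376 - 117 = -2493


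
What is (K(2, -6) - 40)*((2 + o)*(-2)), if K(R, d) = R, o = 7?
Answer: 684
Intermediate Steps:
(K(2, -6) - 40)*((2 + o)*(-2)) = (2 - 40)*((2 + 7)*(-2)) = -342*(-2) = -38*(-18) = 684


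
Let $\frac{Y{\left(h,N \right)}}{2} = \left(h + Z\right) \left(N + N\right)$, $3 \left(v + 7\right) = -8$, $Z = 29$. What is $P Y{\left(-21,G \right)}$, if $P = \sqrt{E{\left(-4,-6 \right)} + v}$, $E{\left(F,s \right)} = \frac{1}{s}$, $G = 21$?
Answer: $112 i \sqrt{354} \approx 2107.3 i$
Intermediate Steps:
$v = - \frac{29}{3}$ ($v = -7 + \frac{1}{3} \left(-8\right) = -7 - \frac{8}{3} = - \frac{29}{3} \approx -9.6667$)
$Y{\left(h,N \right)} = 4 N \left(29 + h\right)$ ($Y{\left(h,N \right)} = 2 \left(h + 29\right) \left(N + N\right) = 2 \left(29 + h\right) 2 N = 2 \cdot 2 N \left(29 + h\right) = 4 N \left(29 + h\right)$)
$P = \frac{i \sqrt{354}}{6}$ ($P = \sqrt{\frac{1}{-6} - \frac{29}{3}} = \sqrt{- \frac{1}{6} - \frac{29}{3}} = \sqrt{- \frac{59}{6}} = \frac{i \sqrt{354}}{6} \approx 3.1358 i$)
$P Y{\left(-21,G \right)} = \frac{i \sqrt{354}}{6} \cdot 4 \cdot 21 \left(29 - 21\right) = \frac{i \sqrt{354}}{6} \cdot 4 \cdot 21 \cdot 8 = \frac{i \sqrt{354}}{6} \cdot 672 = 112 i \sqrt{354}$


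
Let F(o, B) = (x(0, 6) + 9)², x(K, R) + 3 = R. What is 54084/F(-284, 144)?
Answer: 4507/12 ≈ 375.58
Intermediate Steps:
x(K, R) = -3 + R
F(o, B) = 144 (F(o, B) = ((-3 + 6) + 9)² = (3 + 9)² = 12² = 144)
54084/F(-284, 144) = 54084/144 = 54084*(1/144) = 4507/12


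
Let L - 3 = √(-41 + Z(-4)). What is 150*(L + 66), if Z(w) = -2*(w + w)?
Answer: 10350 + 750*I ≈ 10350.0 + 750.0*I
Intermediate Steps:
Z(w) = -4*w
L = 3 + 5*I (L = 3 + √(-41 - 4*(-4)) = 3 + √(-41 + 16) = 3 + √(-25) = 3 + 5*I ≈ 3.0 + 5.0*I)
150*(L + 66) = 150*((3 + 5*I) + 66) = 150*(69 + 5*I) = 10350 + 750*I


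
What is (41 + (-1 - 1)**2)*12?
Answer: 540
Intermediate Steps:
(41 + (-1 - 1)**2)*12 = (41 + (-2)**2)*12 = (41 + 4)*12 = 45*12 = 540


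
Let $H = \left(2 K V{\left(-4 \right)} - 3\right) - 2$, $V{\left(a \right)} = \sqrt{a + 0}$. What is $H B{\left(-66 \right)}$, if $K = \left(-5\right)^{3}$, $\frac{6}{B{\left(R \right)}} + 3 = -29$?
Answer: $\frac{15}{16} + \frac{375 i}{4} \approx 0.9375 + 93.75 i$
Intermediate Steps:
$B{\left(R \right)} = - \frac{3}{16}$ ($B{\left(R \right)} = \frac{6}{-3 - 29} = \frac{6}{-32} = 6 \left(- \frac{1}{32}\right) = - \frac{3}{16}$)
$K = -125$
$V{\left(a \right)} = \sqrt{a}$
$H = -5 - 500 i$ ($H = \left(2 \left(-125\right) \sqrt{-4} - 3\right) - 2 = \left(- 250 \cdot 2 i - 3\right) - 2 = \left(- 500 i - 3\right) - 2 = \left(-3 - 500 i\right) - 2 = -5 - 500 i \approx -5.0 - 500.0 i$)
$H B{\left(-66 \right)} = \left(-5 - 500 i\right) \left(- \frac{3}{16}\right) = \frac{15}{16} + \frac{375 i}{4}$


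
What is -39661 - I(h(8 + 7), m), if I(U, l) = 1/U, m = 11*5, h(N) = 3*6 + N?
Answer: -1308814/33 ≈ -39661.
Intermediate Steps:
h(N) = 18 + N
m = 55
-39661 - I(h(8 + 7), m) = -39661 - 1/(18 + (8 + 7)) = -39661 - 1/(18 + 15) = -39661 - 1/33 = -1308814/33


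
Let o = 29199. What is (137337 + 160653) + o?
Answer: 327189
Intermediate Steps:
(137337 + 160653) + o = (137337 + 160653) + 29199 = 297990 + 29199 = 327189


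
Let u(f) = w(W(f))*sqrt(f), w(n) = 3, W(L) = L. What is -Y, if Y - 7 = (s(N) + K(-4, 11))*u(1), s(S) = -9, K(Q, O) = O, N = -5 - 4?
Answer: -13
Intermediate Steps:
N = -9
u(f) = 3*sqrt(f)
Y = 13 (Y = 7 + (-9 + 11)*(3*sqrt(1)) = 7 + 2*(3*1) = 7 + 2*3 = 7 + 6 = 13)
-Y = -1*13 = -13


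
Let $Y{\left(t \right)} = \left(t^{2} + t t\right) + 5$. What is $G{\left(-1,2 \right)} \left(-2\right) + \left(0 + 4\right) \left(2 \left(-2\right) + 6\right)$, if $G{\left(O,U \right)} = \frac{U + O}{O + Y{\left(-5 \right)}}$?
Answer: $\frac{215}{27} \approx 7.963$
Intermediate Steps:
$Y{\left(t \right)} = 5 + 2 t^{2}$ ($Y{\left(t \right)} = \left(t^{2} + t^{2}\right) + 5 = 2 t^{2} + 5 = 5 + 2 t^{2}$)
$G{\left(O,U \right)} = \frac{O + U}{55 + O}$ ($G{\left(O,U \right)} = \frac{U + O}{O + \left(5 + 2 \left(-5\right)^{2}\right)} = \frac{O + U}{O + \left(5 + 2 \cdot 25\right)} = \frac{O + U}{O + \left(5 + 50\right)} = \frac{O + U}{O + 55} = \frac{O + U}{55 + O}$)
$G{\left(-1,2 \right)} \left(-2\right) + \left(0 + 4\right) \left(2 \left(-2\right) + 6\right) = \frac{-1 + 2}{55 - 1} \left(-2\right) + \left(0 + 4\right) \left(2 \left(-2\right) + 6\right) = \frac{1}{54} \cdot 1 \left(-2\right) + 4 \left(-4 + 6\right) = \frac{1}{54} \cdot 1 \left(-2\right) + 4 \cdot 2 = \frac{1}{54} \left(-2\right) + 8 = - \frac{1}{27} + 8 = \frac{215}{27}$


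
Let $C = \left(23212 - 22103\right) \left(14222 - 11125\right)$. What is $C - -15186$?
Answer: $3449759$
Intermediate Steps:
$C = 3434573$ ($C = 1109 \cdot 3097 = 3434573$)
$C - -15186 = 3434573 - -15186 = 3434573 + 15186 = 3449759$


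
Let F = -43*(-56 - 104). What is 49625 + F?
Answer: 56505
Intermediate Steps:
F = 6880 (F = -43*(-160) = 6880)
49625 + F = 49625 + 6880 = 56505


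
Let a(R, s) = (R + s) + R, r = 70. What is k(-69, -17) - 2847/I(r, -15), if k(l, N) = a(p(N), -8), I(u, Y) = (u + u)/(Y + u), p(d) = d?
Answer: -32493/28 ≈ -1160.5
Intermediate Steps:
I(u, Y) = 2*u/(Y + u) (I(u, Y) = (2*u)/(Y + u) = 2*u/(Y + u))
a(R, s) = s + 2*R
k(l, N) = -8 + 2*N
k(-69, -17) - 2847/I(r, -15) = (-8 + 2*(-17)) - 2847/(2*70/(-15 + 70)) = (-8 - 34) - 2847/(2*70/55) = -42 - 2847/(2*70*(1/55)) = -42 - 2847/28/11 = -42 - 2847*11/28 = -42 - 31317/28 = -32493/28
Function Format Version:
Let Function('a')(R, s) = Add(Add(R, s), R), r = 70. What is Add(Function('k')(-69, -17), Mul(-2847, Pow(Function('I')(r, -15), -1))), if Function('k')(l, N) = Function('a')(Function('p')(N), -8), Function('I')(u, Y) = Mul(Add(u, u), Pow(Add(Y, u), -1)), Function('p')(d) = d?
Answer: Rational(-32493, 28) ≈ -1160.5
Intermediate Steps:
Function('I')(u, Y) = Mul(2, u, Pow(Add(Y, u), -1)) (Function('I')(u, Y) = Mul(Mul(2, u), Pow(Add(Y, u), -1)) = Mul(2, u, Pow(Add(Y, u), -1)))
Function('a')(R, s) = Add(s, Mul(2, R))
Function('k')(l, N) = Add(-8, Mul(2, N))
Add(Function('k')(-69, -17), Mul(-2847, Pow(Function('I')(r, -15), -1))) = Add(Add(-8, Mul(2, -17)), Mul(-2847, Pow(Mul(2, 70, Pow(Add(-15, 70), -1)), -1))) = Add(Add(-8, -34), Mul(-2847, Pow(Mul(2, 70, Pow(55, -1)), -1))) = Add(-42, Mul(-2847, Pow(Mul(2, 70, Rational(1, 55)), -1))) = Add(-42, Mul(-2847, Pow(Rational(28, 11), -1))) = Add(-42, Mul(-2847, Rational(11, 28))) = Add(-42, Rational(-31317, 28)) = Rational(-32493, 28)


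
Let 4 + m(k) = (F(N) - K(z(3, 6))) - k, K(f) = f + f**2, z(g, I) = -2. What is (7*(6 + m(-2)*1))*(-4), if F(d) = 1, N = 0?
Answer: -84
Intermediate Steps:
m(k) = -5 - k (m(k) = -4 + ((1 - (-2)*(1 - 2)) - k) = -4 + ((1 - (-2)*(-1)) - k) = -4 + ((1 - 1*2) - k) = -4 + ((1 - 2) - k) = -4 + (-1 - k) = -5 - k)
(7*(6 + m(-2)*1))*(-4) = (7*(6 + (-5 - 1*(-2))*1))*(-4) = (7*(6 + (-5 + 2)*1))*(-4) = (7*(6 - 3*1))*(-4) = (7*(6 - 3))*(-4) = (7*3)*(-4) = 21*(-4) = -84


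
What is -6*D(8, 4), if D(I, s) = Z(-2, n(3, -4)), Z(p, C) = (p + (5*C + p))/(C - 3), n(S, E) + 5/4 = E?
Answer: -22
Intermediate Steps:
n(S, E) = -5/4 + E
Z(p, C) = (2*p + 5*C)/(-3 + C) (Z(p, C) = (p + (p + 5*C))/(-3 + C) = (2*p + 5*C)/(-3 + C))
D(I, s) = 11/3 (D(I, s) = (2*(-2) + 5*(-5/4 - 4))/(-3 + (-5/4 - 4)) = (-4 + 5*(-21/4))/(-3 - 21/4) = (-4 - 105/4)/(-33/4) = -4/33*(-121/4) = 11/3)
-6*D(8, 4) = -6*11/3 = -22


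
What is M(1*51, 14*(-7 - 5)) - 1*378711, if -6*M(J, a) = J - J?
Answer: -378711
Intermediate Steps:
M(J, a) = 0 (M(J, a) = -(J - J)/6 = -⅙*0 = 0)
M(1*51, 14*(-7 - 5)) - 1*378711 = 0 - 1*378711 = 0 - 378711 = -378711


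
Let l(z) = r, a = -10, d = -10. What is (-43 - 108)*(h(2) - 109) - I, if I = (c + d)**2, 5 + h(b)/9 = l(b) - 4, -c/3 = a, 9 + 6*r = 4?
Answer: 58845/2 ≈ 29423.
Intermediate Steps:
r = -5/6 (r = -3/2 + (1/6)*4 = -3/2 + 2/3 = -5/6 ≈ -0.83333)
c = 30 (c = -3*(-10) = 30)
l(z) = -5/6
h(b) = -177/2 (h(b) = -45 + 9*(-5/6 - 4) = -45 + 9*(-29/6) = -45 - 87/2 = -177/2)
I = 400 (I = (30 - 10)**2 = 20**2 = 400)
(-43 - 108)*(h(2) - 109) - I = (-43 - 108)*(-177/2 - 109) - 1*400 = -151*(-395/2) - 400 = 59645/2 - 400 = 58845/2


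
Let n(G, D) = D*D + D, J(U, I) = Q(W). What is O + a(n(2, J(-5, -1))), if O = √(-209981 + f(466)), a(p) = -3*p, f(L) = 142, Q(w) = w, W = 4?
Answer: -60 + I*√209839 ≈ -60.0 + 458.08*I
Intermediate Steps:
J(U, I) = 4
n(G, D) = D + D² (n(G, D) = D² + D = D + D²)
O = I*√209839 (O = √(-209981 + 142) = √(-209839) = I*√209839 ≈ 458.08*I)
O + a(n(2, J(-5, -1))) = I*√209839 - 12*(1 + 4) = I*√209839 - 12*5 = I*√209839 - 3*20 = I*√209839 - 60 = -60 + I*√209839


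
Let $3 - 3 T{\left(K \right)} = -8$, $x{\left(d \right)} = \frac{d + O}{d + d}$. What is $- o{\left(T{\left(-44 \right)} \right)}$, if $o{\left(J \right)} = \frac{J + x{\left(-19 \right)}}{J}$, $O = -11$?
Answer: $- \frac{254}{209} \approx -1.2153$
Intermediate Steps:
$x{\left(d \right)} = \frac{-11 + d}{2 d}$ ($x{\left(d \right)} = \frac{d - 11}{d + d} = \frac{-11 + d}{2 d}$)
$T{\left(K \right)} = \frac{11}{3}$ ($T{\left(K \right)} = 1 - - \frac{8}{3} = 1 + \frac{8}{3} = \frac{11}{3}$)
$o{\left(J \right)} = \frac{\frac{15}{19} + J}{J}$ ($o{\left(J \right)} = \frac{J + \frac{-11 - 19}{2 \left(-19\right)}}{J} = \frac{J + \frac{1}{2} \left(- \frac{1}{19}\right) \left(-30\right)}{J} = \frac{J + \frac{15}{19}}{J} = \frac{\frac{15}{19} + J}{J}$)
$- o{\left(T{\left(-44 \right)} \right)} = - \frac{\frac{15}{19} + \frac{11}{3}}{\frac{11}{3}} = - \frac{3 \cdot 254}{11 \cdot 57} = \left(-1\right) \frac{254}{209} = - \frac{254}{209}$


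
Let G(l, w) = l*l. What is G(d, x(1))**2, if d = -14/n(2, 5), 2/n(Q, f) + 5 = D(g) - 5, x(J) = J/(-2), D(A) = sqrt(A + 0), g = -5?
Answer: 16867025 - 9123800*I*sqrt(5) ≈ 1.6867e+7 - 2.0401e+7*I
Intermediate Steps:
D(A) = sqrt(A)
x(J) = -J/2 (x(J) = J*(-1/2) = -J/2)
n(Q, f) = 2/(-10 + I*sqrt(5)) (n(Q, f) = 2/(-5 + (sqrt(-5) - 5)) = 2/(-5 + (I*sqrt(5) - 5)) = 2/(-5 + (-5 + I*sqrt(5))) = 2/(-10 + I*sqrt(5)))
d = -14/(-4/21 - 2*I*sqrt(5)/105) ≈ 70.0 - 15.652*I
G(l, w) = l**2
G(d, x(1))**2 = ((70 - 7*I*sqrt(5))**2)**2 = (70 - 7*I*sqrt(5))**4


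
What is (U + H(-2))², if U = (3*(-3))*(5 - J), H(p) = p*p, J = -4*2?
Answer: 12769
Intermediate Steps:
J = -8
H(p) = p²
U = -117 (U = (3*(-3))*(5 - 1*(-8)) = -9*(5 + 8) = -9*13 = -117)
(U + H(-2))² = (-117 + (-2)²)² = (-117 + 4)² = (-113)² = 12769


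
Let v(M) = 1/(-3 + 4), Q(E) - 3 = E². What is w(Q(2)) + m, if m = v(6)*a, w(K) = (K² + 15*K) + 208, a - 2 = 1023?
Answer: 1387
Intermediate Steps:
Q(E) = 3 + E²
a = 1025 (a = 2 + 1023 = 1025)
v(M) = 1 (v(M) = 1/1 = 1)
w(K) = 208 + K² + 15*K
m = 1025 (m = 1*1025 = 1025)
w(Q(2)) + m = (208 + (3 + 2²)² + 15*(3 + 2²)) + 1025 = (208 + (3 + 4)² + 15*(3 + 4)) + 1025 = (208 + 7² + 15*7) + 1025 = (208 + 49 + 105) + 1025 = 362 + 1025 = 1387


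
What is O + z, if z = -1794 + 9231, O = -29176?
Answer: -21739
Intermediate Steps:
z = 7437
O + z = -29176 + 7437 = -21739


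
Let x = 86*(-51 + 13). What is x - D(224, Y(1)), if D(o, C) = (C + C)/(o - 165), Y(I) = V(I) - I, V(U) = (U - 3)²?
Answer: -192818/59 ≈ -3268.1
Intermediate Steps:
V(U) = (-3 + U)²
Y(I) = (-3 + I)² - I
D(o, C) = 2*C/(-165 + o) (D(o, C) = (2*C)/(-165 + o) = 2*C/(-165 + o))
x = -3268 (x = 86*(-38) = -3268)
x - D(224, Y(1)) = -3268 - 2*((-3 + 1)² - 1*1)/(-165 + 224) = -3268 - 2*((-2)² - 1)/59 = -3268 - 2*(4 - 1)/59 = -3268 - 2*3/59 = -3268 - 1*6/59 = -3268 - 6/59 = -192818/59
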